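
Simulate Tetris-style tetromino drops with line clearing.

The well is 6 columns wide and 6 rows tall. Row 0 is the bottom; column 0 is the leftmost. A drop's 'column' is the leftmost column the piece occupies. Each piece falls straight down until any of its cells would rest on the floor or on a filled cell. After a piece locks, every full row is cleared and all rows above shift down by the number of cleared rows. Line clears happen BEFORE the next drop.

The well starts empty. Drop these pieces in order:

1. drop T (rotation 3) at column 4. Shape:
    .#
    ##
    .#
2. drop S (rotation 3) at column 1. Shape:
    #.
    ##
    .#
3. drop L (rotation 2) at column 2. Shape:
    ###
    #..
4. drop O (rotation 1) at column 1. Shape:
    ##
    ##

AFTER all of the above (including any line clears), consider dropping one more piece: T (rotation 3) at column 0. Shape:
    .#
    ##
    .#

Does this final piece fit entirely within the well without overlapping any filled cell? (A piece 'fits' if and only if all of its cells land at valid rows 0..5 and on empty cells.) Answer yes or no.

Answer: no

Derivation:
Drop 1: T rot3 at col 4 lands with bottom-row=0; cleared 0 line(s) (total 0); column heights now [0 0 0 0 2 3], max=3
Drop 2: S rot3 at col 1 lands with bottom-row=0; cleared 0 line(s) (total 0); column heights now [0 3 2 0 2 3], max=3
Drop 3: L rot2 at col 2 lands with bottom-row=2; cleared 0 line(s) (total 0); column heights now [0 3 4 4 4 3], max=4
Drop 4: O rot1 at col 1 lands with bottom-row=4; cleared 0 line(s) (total 0); column heights now [0 6 6 4 4 3], max=6
Test piece T rot3 at col 0 (width 2): heights before test = [0 6 6 4 4 3]; fits = False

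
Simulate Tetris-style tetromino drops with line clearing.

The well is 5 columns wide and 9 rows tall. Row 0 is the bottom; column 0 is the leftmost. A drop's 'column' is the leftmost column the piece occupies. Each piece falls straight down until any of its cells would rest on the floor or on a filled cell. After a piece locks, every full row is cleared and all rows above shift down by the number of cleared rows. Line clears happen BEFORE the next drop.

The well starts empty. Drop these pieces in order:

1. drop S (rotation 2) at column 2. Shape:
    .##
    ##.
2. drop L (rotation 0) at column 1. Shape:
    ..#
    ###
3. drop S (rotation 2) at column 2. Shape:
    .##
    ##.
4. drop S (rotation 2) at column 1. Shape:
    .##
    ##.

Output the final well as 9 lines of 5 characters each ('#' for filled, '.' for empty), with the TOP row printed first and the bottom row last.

Answer: .....
.....
..##.
.####
..##.
...#.
.###.
...##
..##.

Derivation:
Drop 1: S rot2 at col 2 lands with bottom-row=0; cleared 0 line(s) (total 0); column heights now [0 0 1 2 2], max=2
Drop 2: L rot0 at col 1 lands with bottom-row=2; cleared 0 line(s) (total 0); column heights now [0 3 3 4 2], max=4
Drop 3: S rot2 at col 2 lands with bottom-row=4; cleared 0 line(s) (total 0); column heights now [0 3 5 6 6], max=6
Drop 4: S rot2 at col 1 lands with bottom-row=5; cleared 0 line(s) (total 0); column heights now [0 6 7 7 6], max=7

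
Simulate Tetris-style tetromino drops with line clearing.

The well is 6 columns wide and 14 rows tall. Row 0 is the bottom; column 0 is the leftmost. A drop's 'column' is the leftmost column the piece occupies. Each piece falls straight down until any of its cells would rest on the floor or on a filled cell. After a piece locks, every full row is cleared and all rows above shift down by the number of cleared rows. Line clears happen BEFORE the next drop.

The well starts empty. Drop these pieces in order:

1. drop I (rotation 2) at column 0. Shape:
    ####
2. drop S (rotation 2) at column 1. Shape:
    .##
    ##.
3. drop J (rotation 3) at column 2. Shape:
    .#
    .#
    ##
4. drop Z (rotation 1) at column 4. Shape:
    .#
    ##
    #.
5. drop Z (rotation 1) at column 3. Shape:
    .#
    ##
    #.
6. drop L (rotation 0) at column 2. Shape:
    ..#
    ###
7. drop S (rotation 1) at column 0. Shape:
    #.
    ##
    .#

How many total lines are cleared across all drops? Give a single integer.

Answer: 0

Derivation:
Drop 1: I rot2 at col 0 lands with bottom-row=0; cleared 0 line(s) (total 0); column heights now [1 1 1 1 0 0], max=1
Drop 2: S rot2 at col 1 lands with bottom-row=1; cleared 0 line(s) (total 0); column heights now [1 2 3 3 0 0], max=3
Drop 3: J rot3 at col 2 lands with bottom-row=3; cleared 0 line(s) (total 0); column heights now [1 2 4 6 0 0], max=6
Drop 4: Z rot1 at col 4 lands with bottom-row=0; cleared 0 line(s) (total 0); column heights now [1 2 4 6 2 3], max=6
Drop 5: Z rot1 at col 3 lands with bottom-row=6; cleared 0 line(s) (total 0); column heights now [1 2 4 8 9 3], max=9
Drop 6: L rot0 at col 2 lands with bottom-row=9; cleared 0 line(s) (total 0); column heights now [1 2 10 10 11 3], max=11
Drop 7: S rot1 at col 0 lands with bottom-row=2; cleared 0 line(s) (total 0); column heights now [5 4 10 10 11 3], max=11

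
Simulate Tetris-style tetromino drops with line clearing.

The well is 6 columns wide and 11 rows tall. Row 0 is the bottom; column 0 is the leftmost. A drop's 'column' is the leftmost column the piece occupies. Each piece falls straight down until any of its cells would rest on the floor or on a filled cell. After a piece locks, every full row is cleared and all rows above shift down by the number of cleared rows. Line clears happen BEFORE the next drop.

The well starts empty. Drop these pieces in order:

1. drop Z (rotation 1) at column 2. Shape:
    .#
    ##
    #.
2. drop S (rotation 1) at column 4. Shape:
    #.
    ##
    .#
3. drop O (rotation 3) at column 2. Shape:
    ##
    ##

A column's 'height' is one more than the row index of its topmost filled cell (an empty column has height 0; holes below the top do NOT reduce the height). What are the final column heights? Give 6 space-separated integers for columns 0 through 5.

Drop 1: Z rot1 at col 2 lands with bottom-row=0; cleared 0 line(s) (total 0); column heights now [0 0 2 3 0 0], max=3
Drop 2: S rot1 at col 4 lands with bottom-row=0; cleared 0 line(s) (total 0); column heights now [0 0 2 3 3 2], max=3
Drop 3: O rot3 at col 2 lands with bottom-row=3; cleared 0 line(s) (total 0); column heights now [0 0 5 5 3 2], max=5

Answer: 0 0 5 5 3 2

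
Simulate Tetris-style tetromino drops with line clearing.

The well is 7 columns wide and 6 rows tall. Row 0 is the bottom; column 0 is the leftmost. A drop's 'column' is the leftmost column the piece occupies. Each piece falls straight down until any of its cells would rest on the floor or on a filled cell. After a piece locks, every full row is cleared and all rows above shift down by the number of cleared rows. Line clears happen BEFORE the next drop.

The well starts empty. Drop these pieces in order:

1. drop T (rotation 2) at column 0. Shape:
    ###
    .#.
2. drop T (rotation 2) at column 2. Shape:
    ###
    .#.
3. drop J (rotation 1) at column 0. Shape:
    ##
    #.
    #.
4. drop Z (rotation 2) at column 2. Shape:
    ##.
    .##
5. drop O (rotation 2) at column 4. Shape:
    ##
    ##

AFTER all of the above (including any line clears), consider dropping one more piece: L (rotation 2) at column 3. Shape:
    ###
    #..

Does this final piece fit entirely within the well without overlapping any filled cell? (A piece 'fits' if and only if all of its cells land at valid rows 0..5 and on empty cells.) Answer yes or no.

Answer: no

Derivation:
Drop 1: T rot2 at col 0 lands with bottom-row=0; cleared 0 line(s) (total 0); column heights now [2 2 2 0 0 0 0], max=2
Drop 2: T rot2 at col 2 lands with bottom-row=1; cleared 0 line(s) (total 0); column heights now [2 2 3 3 3 0 0], max=3
Drop 3: J rot1 at col 0 lands with bottom-row=2; cleared 0 line(s) (total 0); column heights now [5 5 3 3 3 0 0], max=5
Drop 4: Z rot2 at col 2 lands with bottom-row=3; cleared 0 line(s) (total 0); column heights now [5 5 5 5 4 0 0], max=5
Drop 5: O rot2 at col 4 lands with bottom-row=4; cleared 0 line(s) (total 0); column heights now [5 5 5 5 6 6 0], max=6
Test piece L rot2 at col 3 (width 3): heights before test = [5 5 5 5 6 6 0]; fits = False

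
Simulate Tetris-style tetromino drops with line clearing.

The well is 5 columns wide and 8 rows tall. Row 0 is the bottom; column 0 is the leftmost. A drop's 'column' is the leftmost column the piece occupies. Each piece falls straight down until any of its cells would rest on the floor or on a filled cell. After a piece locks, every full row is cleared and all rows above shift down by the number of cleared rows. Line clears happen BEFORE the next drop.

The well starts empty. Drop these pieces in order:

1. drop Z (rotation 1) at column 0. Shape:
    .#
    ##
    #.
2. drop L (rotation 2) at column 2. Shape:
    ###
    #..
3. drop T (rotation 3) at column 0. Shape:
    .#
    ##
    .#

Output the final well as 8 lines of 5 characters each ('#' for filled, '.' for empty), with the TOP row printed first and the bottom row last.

Drop 1: Z rot1 at col 0 lands with bottom-row=0; cleared 0 line(s) (total 0); column heights now [2 3 0 0 0], max=3
Drop 2: L rot2 at col 2 lands with bottom-row=0; cleared 1 line(s) (total 1); column heights now [1 2 1 0 0], max=2
Drop 3: T rot3 at col 0 lands with bottom-row=2; cleared 0 line(s) (total 1); column heights now [4 5 1 0 0], max=5

Answer: .....
.....
.....
.#...
##...
.#...
.#...
#.#..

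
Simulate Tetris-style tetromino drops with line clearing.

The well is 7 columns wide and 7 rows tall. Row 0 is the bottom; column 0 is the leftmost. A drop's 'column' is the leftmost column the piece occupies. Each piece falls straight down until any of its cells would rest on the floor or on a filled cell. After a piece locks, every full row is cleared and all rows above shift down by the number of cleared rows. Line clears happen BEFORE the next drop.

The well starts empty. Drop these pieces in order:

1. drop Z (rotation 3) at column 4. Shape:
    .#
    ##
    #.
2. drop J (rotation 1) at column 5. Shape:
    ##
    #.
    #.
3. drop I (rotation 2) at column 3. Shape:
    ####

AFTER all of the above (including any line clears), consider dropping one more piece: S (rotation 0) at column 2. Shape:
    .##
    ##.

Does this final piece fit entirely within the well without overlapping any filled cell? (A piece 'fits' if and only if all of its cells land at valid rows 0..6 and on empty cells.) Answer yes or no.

Answer: no

Derivation:
Drop 1: Z rot3 at col 4 lands with bottom-row=0; cleared 0 line(s) (total 0); column heights now [0 0 0 0 2 3 0], max=3
Drop 2: J rot1 at col 5 lands with bottom-row=3; cleared 0 line(s) (total 0); column heights now [0 0 0 0 2 6 6], max=6
Drop 3: I rot2 at col 3 lands with bottom-row=6; cleared 0 line(s) (total 0); column heights now [0 0 0 7 7 7 7], max=7
Test piece S rot0 at col 2 (width 3): heights before test = [0 0 0 7 7 7 7]; fits = False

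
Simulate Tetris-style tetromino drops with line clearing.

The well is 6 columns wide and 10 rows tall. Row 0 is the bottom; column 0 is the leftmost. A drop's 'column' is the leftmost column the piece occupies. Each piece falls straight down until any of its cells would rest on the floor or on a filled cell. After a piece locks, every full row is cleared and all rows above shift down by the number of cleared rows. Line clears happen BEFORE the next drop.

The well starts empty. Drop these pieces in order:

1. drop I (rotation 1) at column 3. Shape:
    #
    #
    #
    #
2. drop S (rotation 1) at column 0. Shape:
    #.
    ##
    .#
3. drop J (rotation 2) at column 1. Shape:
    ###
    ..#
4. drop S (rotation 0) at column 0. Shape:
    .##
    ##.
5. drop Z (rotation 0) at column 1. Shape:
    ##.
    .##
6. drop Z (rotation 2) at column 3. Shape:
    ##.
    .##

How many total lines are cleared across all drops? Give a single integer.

Answer: 0

Derivation:
Drop 1: I rot1 at col 3 lands with bottom-row=0; cleared 0 line(s) (total 0); column heights now [0 0 0 4 0 0], max=4
Drop 2: S rot1 at col 0 lands with bottom-row=0; cleared 0 line(s) (total 0); column heights now [3 2 0 4 0 0], max=4
Drop 3: J rot2 at col 1 lands with bottom-row=4; cleared 0 line(s) (total 0); column heights now [3 6 6 6 0 0], max=6
Drop 4: S rot0 at col 0 lands with bottom-row=6; cleared 0 line(s) (total 0); column heights now [7 8 8 6 0 0], max=8
Drop 5: Z rot0 at col 1 lands with bottom-row=8; cleared 0 line(s) (total 0); column heights now [7 10 10 9 0 0], max=10
Drop 6: Z rot2 at col 3 lands with bottom-row=8; cleared 0 line(s) (total 0); column heights now [7 10 10 10 10 9], max=10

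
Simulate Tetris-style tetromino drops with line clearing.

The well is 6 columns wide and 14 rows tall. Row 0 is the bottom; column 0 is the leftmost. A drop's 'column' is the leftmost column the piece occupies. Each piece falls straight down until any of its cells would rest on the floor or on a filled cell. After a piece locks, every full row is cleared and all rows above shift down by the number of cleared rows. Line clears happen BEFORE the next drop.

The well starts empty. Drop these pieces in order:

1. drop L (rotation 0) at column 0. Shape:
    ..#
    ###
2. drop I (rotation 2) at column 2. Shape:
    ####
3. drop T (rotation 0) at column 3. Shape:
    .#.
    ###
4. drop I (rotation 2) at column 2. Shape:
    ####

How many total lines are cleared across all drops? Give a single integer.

Answer: 0

Derivation:
Drop 1: L rot0 at col 0 lands with bottom-row=0; cleared 0 line(s) (total 0); column heights now [1 1 2 0 0 0], max=2
Drop 2: I rot2 at col 2 lands with bottom-row=2; cleared 0 line(s) (total 0); column heights now [1 1 3 3 3 3], max=3
Drop 3: T rot0 at col 3 lands with bottom-row=3; cleared 0 line(s) (total 0); column heights now [1 1 3 4 5 4], max=5
Drop 4: I rot2 at col 2 lands with bottom-row=5; cleared 0 line(s) (total 0); column heights now [1 1 6 6 6 6], max=6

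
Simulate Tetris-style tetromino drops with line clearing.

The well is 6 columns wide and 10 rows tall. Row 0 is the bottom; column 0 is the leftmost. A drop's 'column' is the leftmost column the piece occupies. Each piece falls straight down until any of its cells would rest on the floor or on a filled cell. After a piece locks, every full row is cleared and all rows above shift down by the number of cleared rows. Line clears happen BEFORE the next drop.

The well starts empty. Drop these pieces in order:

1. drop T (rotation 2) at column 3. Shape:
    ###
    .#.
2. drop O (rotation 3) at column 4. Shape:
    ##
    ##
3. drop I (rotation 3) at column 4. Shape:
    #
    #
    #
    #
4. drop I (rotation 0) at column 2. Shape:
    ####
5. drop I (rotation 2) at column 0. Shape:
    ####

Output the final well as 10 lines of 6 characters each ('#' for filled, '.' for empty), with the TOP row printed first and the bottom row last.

Answer: ####..
..####
....#.
....#.
....#.
....#.
....##
....##
...###
....#.

Derivation:
Drop 1: T rot2 at col 3 lands with bottom-row=0; cleared 0 line(s) (total 0); column heights now [0 0 0 2 2 2], max=2
Drop 2: O rot3 at col 4 lands with bottom-row=2; cleared 0 line(s) (total 0); column heights now [0 0 0 2 4 4], max=4
Drop 3: I rot3 at col 4 lands with bottom-row=4; cleared 0 line(s) (total 0); column heights now [0 0 0 2 8 4], max=8
Drop 4: I rot0 at col 2 lands with bottom-row=8; cleared 0 line(s) (total 0); column heights now [0 0 9 9 9 9], max=9
Drop 5: I rot2 at col 0 lands with bottom-row=9; cleared 0 line(s) (total 0); column heights now [10 10 10 10 9 9], max=10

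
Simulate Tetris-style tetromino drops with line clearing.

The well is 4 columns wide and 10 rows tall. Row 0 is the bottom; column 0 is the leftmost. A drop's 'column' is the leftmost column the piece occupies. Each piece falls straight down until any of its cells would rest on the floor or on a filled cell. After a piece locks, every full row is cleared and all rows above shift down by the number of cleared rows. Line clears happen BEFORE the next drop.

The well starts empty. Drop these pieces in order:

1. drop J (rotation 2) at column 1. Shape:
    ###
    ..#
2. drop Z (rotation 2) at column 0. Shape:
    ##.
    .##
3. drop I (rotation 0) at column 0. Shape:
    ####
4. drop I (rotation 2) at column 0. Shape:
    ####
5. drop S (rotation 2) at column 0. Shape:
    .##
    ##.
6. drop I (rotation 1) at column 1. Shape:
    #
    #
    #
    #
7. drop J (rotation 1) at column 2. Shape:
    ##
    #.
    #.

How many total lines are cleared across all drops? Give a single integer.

Drop 1: J rot2 at col 1 lands with bottom-row=0; cleared 0 line(s) (total 0); column heights now [0 2 2 2], max=2
Drop 2: Z rot2 at col 0 lands with bottom-row=2; cleared 0 line(s) (total 0); column heights now [4 4 3 2], max=4
Drop 3: I rot0 at col 0 lands with bottom-row=4; cleared 1 line(s) (total 1); column heights now [4 4 3 2], max=4
Drop 4: I rot2 at col 0 lands with bottom-row=4; cleared 1 line(s) (total 2); column heights now [4 4 3 2], max=4
Drop 5: S rot2 at col 0 lands with bottom-row=4; cleared 0 line(s) (total 2); column heights now [5 6 6 2], max=6
Drop 6: I rot1 at col 1 lands with bottom-row=6; cleared 0 line(s) (total 2); column heights now [5 10 6 2], max=10
Drop 7: J rot1 at col 2 lands with bottom-row=6; cleared 0 line(s) (total 2); column heights now [5 10 9 9], max=10

Answer: 2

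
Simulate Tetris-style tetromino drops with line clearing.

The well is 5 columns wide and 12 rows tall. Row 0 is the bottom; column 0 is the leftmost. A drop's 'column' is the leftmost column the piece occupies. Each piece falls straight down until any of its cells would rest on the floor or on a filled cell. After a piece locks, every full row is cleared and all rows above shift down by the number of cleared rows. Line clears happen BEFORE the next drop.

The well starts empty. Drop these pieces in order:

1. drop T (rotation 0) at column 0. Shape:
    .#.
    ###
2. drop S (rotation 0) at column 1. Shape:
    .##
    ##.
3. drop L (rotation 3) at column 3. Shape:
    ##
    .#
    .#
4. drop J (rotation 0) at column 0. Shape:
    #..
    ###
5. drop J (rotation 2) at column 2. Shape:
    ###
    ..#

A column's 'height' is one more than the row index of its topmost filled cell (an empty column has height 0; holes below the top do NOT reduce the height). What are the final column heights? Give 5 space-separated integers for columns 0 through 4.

Answer: 5 3 6 6 6

Derivation:
Drop 1: T rot0 at col 0 lands with bottom-row=0; cleared 0 line(s) (total 0); column heights now [1 2 1 0 0], max=2
Drop 2: S rot0 at col 1 lands with bottom-row=2; cleared 0 line(s) (total 0); column heights now [1 3 4 4 0], max=4
Drop 3: L rot3 at col 3 lands with bottom-row=2; cleared 0 line(s) (total 0); column heights now [1 3 4 5 5], max=5
Drop 4: J rot0 at col 0 lands with bottom-row=4; cleared 1 line(s) (total 1); column heights now [5 3 4 4 4], max=5
Drop 5: J rot2 at col 2 lands with bottom-row=4; cleared 0 line(s) (total 1); column heights now [5 3 6 6 6], max=6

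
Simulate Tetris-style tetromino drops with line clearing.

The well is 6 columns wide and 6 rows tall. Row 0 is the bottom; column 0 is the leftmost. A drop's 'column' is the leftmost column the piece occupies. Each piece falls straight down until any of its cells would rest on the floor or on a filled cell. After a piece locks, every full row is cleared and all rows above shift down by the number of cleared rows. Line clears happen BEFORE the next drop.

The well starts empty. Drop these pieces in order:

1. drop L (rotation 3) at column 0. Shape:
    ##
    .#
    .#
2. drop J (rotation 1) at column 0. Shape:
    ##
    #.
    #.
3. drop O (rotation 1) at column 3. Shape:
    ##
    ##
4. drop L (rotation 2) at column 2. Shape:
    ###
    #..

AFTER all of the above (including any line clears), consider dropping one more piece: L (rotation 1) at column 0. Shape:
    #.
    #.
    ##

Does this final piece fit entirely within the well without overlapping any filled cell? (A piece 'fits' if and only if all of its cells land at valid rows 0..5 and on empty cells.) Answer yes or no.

Drop 1: L rot3 at col 0 lands with bottom-row=0; cleared 0 line(s) (total 0); column heights now [3 3 0 0 0 0], max=3
Drop 2: J rot1 at col 0 lands with bottom-row=3; cleared 0 line(s) (total 0); column heights now [6 6 0 0 0 0], max=6
Drop 3: O rot1 at col 3 lands with bottom-row=0; cleared 0 line(s) (total 0); column heights now [6 6 0 2 2 0], max=6
Drop 4: L rot2 at col 2 lands with bottom-row=1; cleared 0 line(s) (total 0); column heights now [6 6 3 3 3 0], max=6
Test piece L rot1 at col 0 (width 2): heights before test = [6 6 3 3 3 0]; fits = False

Answer: no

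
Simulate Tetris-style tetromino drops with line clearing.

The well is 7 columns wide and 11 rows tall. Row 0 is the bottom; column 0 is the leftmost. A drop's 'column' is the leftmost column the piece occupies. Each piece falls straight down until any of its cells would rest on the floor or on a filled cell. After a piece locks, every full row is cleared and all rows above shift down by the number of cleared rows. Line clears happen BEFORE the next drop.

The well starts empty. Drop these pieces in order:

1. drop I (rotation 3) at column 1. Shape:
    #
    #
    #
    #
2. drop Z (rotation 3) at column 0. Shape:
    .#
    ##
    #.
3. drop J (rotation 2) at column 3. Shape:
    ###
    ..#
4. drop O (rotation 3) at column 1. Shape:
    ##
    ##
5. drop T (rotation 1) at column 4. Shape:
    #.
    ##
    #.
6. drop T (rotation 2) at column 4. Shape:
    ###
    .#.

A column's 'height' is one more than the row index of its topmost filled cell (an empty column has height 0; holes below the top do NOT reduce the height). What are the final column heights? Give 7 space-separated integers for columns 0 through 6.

Drop 1: I rot3 at col 1 lands with bottom-row=0; cleared 0 line(s) (total 0); column heights now [0 4 0 0 0 0 0], max=4
Drop 2: Z rot3 at col 0 lands with bottom-row=3; cleared 0 line(s) (total 0); column heights now [5 6 0 0 0 0 0], max=6
Drop 3: J rot2 at col 3 lands with bottom-row=0; cleared 0 line(s) (total 0); column heights now [5 6 0 2 2 2 0], max=6
Drop 4: O rot3 at col 1 lands with bottom-row=6; cleared 0 line(s) (total 0); column heights now [5 8 8 2 2 2 0], max=8
Drop 5: T rot1 at col 4 lands with bottom-row=2; cleared 0 line(s) (total 0); column heights now [5 8 8 2 5 4 0], max=8
Drop 6: T rot2 at col 4 lands with bottom-row=4; cleared 0 line(s) (total 0); column heights now [5 8 8 2 6 6 6], max=8

Answer: 5 8 8 2 6 6 6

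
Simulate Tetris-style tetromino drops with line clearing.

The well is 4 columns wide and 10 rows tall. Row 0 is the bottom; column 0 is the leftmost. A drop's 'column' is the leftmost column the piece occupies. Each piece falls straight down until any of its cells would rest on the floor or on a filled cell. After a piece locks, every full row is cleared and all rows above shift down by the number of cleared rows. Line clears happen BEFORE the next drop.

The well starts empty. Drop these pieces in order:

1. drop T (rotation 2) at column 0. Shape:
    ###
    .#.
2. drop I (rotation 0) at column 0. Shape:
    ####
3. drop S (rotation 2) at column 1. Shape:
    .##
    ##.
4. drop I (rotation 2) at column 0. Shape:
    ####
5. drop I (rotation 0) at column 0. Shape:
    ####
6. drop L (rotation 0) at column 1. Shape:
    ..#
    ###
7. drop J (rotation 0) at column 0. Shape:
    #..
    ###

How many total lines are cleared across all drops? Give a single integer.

Answer: 4

Derivation:
Drop 1: T rot2 at col 0 lands with bottom-row=0; cleared 0 line(s) (total 0); column heights now [2 2 2 0], max=2
Drop 2: I rot0 at col 0 lands with bottom-row=2; cleared 1 line(s) (total 1); column heights now [2 2 2 0], max=2
Drop 3: S rot2 at col 1 lands with bottom-row=2; cleared 0 line(s) (total 1); column heights now [2 3 4 4], max=4
Drop 4: I rot2 at col 0 lands with bottom-row=4; cleared 1 line(s) (total 2); column heights now [2 3 4 4], max=4
Drop 5: I rot0 at col 0 lands with bottom-row=4; cleared 1 line(s) (total 3); column heights now [2 3 4 4], max=4
Drop 6: L rot0 at col 1 lands with bottom-row=4; cleared 0 line(s) (total 3); column heights now [2 5 5 6], max=6
Drop 7: J rot0 at col 0 lands with bottom-row=5; cleared 1 line(s) (total 4); column heights now [6 5 5 5], max=6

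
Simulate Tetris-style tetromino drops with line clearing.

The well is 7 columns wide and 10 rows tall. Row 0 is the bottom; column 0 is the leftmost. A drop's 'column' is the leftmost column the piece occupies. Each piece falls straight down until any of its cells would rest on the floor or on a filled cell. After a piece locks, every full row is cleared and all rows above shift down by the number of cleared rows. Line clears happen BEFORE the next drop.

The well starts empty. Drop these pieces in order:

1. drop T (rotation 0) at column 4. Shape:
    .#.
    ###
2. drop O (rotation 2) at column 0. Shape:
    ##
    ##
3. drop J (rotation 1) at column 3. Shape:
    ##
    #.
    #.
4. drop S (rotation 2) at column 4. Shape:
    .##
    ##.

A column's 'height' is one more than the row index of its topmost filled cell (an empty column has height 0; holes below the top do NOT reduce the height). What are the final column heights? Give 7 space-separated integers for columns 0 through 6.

Answer: 2 2 0 3 4 5 5

Derivation:
Drop 1: T rot0 at col 4 lands with bottom-row=0; cleared 0 line(s) (total 0); column heights now [0 0 0 0 1 2 1], max=2
Drop 2: O rot2 at col 0 lands with bottom-row=0; cleared 0 line(s) (total 0); column heights now [2 2 0 0 1 2 1], max=2
Drop 3: J rot1 at col 3 lands with bottom-row=0; cleared 0 line(s) (total 0); column heights now [2 2 0 3 3 2 1], max=3
Drop 4: S rot2 at col 4 lands with bottom-row=3; cleared 0 line(s) (total 0); column heights now [2 2 0 3 4 5 5], max=5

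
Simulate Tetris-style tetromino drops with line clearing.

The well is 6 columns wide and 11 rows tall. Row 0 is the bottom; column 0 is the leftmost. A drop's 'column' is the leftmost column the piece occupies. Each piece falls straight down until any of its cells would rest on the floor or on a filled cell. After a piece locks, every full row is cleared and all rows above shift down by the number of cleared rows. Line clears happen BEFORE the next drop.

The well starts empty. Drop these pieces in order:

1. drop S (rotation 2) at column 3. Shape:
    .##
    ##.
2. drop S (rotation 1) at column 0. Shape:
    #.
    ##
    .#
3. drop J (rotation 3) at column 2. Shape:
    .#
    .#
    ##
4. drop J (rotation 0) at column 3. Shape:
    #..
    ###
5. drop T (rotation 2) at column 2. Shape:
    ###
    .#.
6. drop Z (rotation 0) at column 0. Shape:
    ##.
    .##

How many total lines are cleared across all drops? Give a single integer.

Drop 1: S rot2 at col 3 lands with bottom-row=0; cleared 0 line(s) (total 0); column heights now [0 0 0 1 2 2], max=2
Drop 2: S rot1 at col 0 lands with bottom-row=0; cleared 0 line(s) (total 0); column heights now [3 2 0 1 2 2], max=3
Drop 3: J rot3 at col 2 lands with bottom-row=1; cleared 1 line(s) (total 1); column heights now [2 1 0 3 1 0], max=3
Drop 4: J rot0 at col 3 lands with bottom-row=3; cleared 0 line(s) (total 1); column heights now [2 1 0 5 4 4], max=5
Drop 5: T rot2 at col 2 lands with bottom-row=5; cleared 0 line(s) (total 1); column heights now [2 1 7 7 7 4], max=7
Drop 6: Z rot0 at col 0 lands with bottom-row=7; cleared 0 line(s) (total 1); column heights now [9 9 8 7 7 4], max=9

Answer: 1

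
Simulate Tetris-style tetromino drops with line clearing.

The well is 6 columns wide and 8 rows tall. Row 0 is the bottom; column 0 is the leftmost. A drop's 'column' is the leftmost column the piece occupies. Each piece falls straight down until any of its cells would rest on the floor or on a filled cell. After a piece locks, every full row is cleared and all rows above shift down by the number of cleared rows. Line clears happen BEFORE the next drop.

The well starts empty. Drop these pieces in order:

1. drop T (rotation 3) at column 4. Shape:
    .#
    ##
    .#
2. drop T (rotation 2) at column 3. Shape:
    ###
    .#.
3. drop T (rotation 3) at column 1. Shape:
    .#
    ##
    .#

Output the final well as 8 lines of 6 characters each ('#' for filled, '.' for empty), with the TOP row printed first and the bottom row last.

Answer: ......
......
......
......
...###
..#.##
.##.##
..#..#

Derivation:
Drop 1: T rot3 at col 4 lands with bottom-row=0; cleared 0 line(s) (total 0); column heights now [0 0 0 0 2 3], max=3
Drop 2: T rot2 at col 3 lands with bottom-row=2; cleared 0 line(s) (total 0); column heights now [0 0 0 4 4 4], max=4
Drop 3: T rot3 at col 1 lands with bottom-row=0; cleared 0 line(s) (total 0); column heights now [0 2 3 4 4 4], max=4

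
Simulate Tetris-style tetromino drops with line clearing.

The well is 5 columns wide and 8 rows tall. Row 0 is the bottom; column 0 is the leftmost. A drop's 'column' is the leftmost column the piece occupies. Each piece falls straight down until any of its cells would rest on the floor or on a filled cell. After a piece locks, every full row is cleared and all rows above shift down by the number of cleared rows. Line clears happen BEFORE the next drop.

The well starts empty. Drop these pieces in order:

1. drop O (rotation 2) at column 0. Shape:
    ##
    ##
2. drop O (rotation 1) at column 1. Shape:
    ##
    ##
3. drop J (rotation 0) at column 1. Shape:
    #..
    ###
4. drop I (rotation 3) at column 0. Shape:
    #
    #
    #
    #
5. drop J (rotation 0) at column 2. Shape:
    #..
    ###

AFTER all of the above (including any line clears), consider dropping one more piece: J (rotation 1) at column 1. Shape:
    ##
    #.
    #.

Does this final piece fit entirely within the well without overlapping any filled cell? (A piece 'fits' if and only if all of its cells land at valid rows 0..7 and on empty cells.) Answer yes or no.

Answer: yes

Derivation:
Drop 1: O rot2 at col 0 lands with bottom-row=0; cleared 0 line(s) (total 0); column heights now [2 2 0 0 0], max=2
Drop 2: O rot1 at col 1 lands with bottom-row=2; cleared 0 line(s) (total 0); column heights now [2 4 4 0 0], max=4
Drop 3: J rot0 at col 1 lands with bottom-row=4; cleared 0 line(s) (total 0); column heights now [2 6 5 5 0], max=6
Drop 4: I rot3 at col 0 lands with bottom-row=2; cleared 0 line(s) (total 0); column heights now [6 6 5 5 0], max=6
Drop 5: J rot0 at col 2 lands with bottom-row=5; cleared 1 line(s) (total 1); column heights now [5 5 6 5 0], max=6
Test piece J rot1 at col 1 (width 2): heights before test = [5 5 6 5 0]; fits = True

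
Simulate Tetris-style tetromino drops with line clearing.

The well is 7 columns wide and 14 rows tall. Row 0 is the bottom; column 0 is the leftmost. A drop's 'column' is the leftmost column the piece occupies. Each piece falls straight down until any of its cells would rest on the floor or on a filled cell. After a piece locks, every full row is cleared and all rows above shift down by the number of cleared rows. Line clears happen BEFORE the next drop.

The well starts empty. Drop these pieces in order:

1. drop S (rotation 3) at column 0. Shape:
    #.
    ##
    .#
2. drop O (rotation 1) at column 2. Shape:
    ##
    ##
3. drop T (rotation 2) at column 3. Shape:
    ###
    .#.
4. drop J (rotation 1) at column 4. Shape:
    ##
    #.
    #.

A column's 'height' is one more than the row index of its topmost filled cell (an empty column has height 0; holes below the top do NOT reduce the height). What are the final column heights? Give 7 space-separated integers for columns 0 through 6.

Drop 1: S rot3 at col 0 lands with bottom-row=0; cleared 0 line(s) (total 0); column heights now [3 2 0 0 0 0 0], max=3
Drop 2: O rot1 at col 2 lands with bottom-row=0; cleared 0 line(s) (total 0); column heights now [3 2 2 2 0 0 0], max=3
Drop 3: T rot2 at col 3 lands with bottom-row=1; cleared 0 line(s) (total 0); column heights now [3 2 2 3 3 3 0], max=3
Drop 4: J rot1 at col 4 lands with bottom-row=3; cleared 0 line(s) (total 0); column heights now [3 2 2 3 6 6 0], max=6

Answer: 3 2 2 3 6 6 0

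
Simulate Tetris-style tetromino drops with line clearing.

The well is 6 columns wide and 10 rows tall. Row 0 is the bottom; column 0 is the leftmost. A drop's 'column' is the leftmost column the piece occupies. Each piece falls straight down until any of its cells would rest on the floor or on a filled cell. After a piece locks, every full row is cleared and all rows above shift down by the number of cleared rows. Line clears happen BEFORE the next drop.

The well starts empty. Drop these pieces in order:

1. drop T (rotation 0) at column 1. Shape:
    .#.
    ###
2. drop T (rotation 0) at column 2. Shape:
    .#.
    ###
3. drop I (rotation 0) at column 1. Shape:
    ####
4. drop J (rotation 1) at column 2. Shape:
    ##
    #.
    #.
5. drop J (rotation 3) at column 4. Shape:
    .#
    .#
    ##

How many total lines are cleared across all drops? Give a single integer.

Answer: 0

Derivation:
Drop 1: T rot0 at col 1 lands with bottom-row=0; cleared 0 line(s) (total 0); column heights now [0 1 2 1 0 0], max=2
Drop 2: T rot0 at col 2 lands with bottom-row=2; cleared 0 line(s) (total 0); column heights now [0 1 3 4 3 0], max=4
Drop 3: I rot0 at col 1 lands with bottom-row=4; cleared 0 line(s) (total 0); column heights now [0 5 5 5 5 0], max=5
Drop 4: J rot1 at col 2 lands with bottom-row=5; cleared 0 line(s) (total 0); column heights now [0 5 8 8 5 0], max=8
Drop 5: J rot3 at col 4 lands with bottom-row=5; cleared 0 line(s) (total 0); column heights now [0 5 8 8 6 8], max=8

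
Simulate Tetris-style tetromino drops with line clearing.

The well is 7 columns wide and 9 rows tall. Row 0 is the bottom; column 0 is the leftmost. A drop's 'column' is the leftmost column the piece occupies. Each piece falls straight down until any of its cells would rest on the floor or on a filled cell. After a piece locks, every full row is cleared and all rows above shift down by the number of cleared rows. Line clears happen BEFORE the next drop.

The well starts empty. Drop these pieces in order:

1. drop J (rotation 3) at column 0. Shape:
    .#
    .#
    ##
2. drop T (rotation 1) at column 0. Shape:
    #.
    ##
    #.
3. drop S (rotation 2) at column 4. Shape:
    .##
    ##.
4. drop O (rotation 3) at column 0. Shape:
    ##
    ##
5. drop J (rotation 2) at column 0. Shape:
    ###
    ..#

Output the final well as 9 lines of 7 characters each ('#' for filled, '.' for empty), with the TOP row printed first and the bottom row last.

Drop 1: J rot3 at col 0 lands with bottom-row=0; cleared 0 line(s) (total 0); column heights now [1 3 0 0 0 0 0], max=3
Drop 2: T rot1 at col 0 lands with bottom-row=2; cleared 0 line(s) (total 0); column heights now [5 4 0 0 0 0 0], max=5
Drop 3: S rot2 at col 4 lands with bottom-row=0; cleared 0 line(s) (total 0); column heights now [5 4 0 0 1 2 2], max=5
Drop 4: O rot3 at col 0 lands with bottom-row=5; cleared 0 line(s) (total 0); column heights now [7 7 0 0 1 2 2], max=7
Drop 5: J rot2 at col 0 lands with bottom-row=6; cleared 0 line(s) (total 0); column heights now [8 8 8 0 1 2 2], max=8

Answer: .......
###....
###....
##.....
#......
##.....
##.....
.#...##
##..##.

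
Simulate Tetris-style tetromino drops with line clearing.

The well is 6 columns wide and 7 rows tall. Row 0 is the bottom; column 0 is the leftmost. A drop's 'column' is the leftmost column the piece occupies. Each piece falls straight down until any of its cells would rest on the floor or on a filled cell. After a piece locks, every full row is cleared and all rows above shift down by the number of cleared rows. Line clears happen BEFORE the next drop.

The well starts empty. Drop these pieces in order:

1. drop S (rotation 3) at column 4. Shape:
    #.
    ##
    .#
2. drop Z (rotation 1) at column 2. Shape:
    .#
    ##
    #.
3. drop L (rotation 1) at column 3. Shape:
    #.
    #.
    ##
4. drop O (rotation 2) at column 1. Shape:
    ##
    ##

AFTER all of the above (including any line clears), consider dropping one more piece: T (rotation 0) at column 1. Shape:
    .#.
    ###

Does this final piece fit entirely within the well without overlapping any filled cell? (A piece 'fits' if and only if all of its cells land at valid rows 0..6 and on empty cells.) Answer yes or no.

Answer: no

Derivation:
Drop 1: S rot3 at col 4 lands with bottom-row=0; cleared 0 line(s) (total 0); column heights now [0 0 0 0 3 2], max=3
Drop 2: Z rot1 at col 2 lands with bottom-row=0; cleared 0 line(s) (total 0); column heights now [0 0 2 3 3 2], max=3
Drop 3: L rot1 at col 3 lands with bottom-row=3; cleared 0 line(s) (total 0); column heights now [0 0 2 6 4 2], max=6
Drop 4: O rot2 at col 1 lands with bottom-row=2; cleared 0 line(s) (total 0); column heights now [0 4 4 6 4 2], max=6
Test piece T rot0 at col 1 (width 3): heights before test = [0 4 4 6 4 2]; fits = False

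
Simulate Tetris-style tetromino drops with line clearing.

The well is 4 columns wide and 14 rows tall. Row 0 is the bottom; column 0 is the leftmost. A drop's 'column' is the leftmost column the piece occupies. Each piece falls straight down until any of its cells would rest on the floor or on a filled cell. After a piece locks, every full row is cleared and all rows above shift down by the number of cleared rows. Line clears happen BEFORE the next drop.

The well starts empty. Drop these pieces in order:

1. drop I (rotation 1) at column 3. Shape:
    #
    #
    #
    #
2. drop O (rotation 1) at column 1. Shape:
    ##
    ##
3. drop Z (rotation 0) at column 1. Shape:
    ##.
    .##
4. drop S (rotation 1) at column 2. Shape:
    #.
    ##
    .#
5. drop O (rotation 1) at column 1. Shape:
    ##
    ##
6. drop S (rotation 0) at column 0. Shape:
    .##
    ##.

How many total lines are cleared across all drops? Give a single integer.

Drop 1: I rot1 at col 3 lands with bottom-row=0; cleared 0 line(s) (total 0); column heights now [0 0 0 4], max=4
Drop 2: O rot1 at col 1 lands with bottom-row=0; cleared 0 line(s) (total 0); column heights now [0 2 2 4], max=4
Drop 3: Z rot0 at col 1 lands with bottom-row=4; cleared 0 line(s) (total 0); column heights now [0 6 6 5], max=6
Drop 4: S rot1 at col 2 lands with bottom-row=5; cleared 0 line(s) (total 0); column heights now [0 6 8 7], max=8
Drop 5: O rot1 at col 1 lands with bottom-row=8; cleared 0 line(s) (total 0); column heights now [0 10 10 7], max=10
Drop 6: S rot0 at col 0 lands with bottom-row=10; cleared 0 line(s) (total 0); column heights now [11 12 12 7], max=12

Answer: 0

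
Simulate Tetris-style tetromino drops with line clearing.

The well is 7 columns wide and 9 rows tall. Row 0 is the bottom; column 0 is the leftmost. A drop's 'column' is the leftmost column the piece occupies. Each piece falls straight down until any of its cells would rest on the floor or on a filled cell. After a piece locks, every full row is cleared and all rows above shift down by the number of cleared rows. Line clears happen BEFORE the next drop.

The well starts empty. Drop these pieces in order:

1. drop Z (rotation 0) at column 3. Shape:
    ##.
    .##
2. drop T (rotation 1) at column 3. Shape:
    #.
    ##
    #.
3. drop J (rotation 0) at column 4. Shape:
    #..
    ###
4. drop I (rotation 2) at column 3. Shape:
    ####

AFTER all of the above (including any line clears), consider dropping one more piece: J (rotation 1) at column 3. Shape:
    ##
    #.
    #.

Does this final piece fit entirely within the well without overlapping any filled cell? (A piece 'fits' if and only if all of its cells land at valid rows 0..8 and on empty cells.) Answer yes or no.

Drop 1: Z rot0 at col 3 lands with bottom-row=0; cleared 0 line(s) (total 0); column heights now [0 0 0 2 2 1 0], max=2
Drop 2: T rot1 at col 3 lands with bottom-row=2; cleared 0 line(s) (total 0); column heights now [0 0 0 5 4 1 0], max=5
Drop 3: J rot0 at col 4 lands with bottom-row=4; cleared 0 line(s) (total 0); column heights now [0 0 0 5 6 5 5], max=6
Drop 4: I rot2 at col 3 lands with bottom-row=6; cleared 0 line(s) (total 0); column heights now [0 0 0 7 7 7 7], max=7
Test piece J rot1 at col 3 (width 2): heights before test = [0 0 0 7 7 7 7]; fits = False

Answer: no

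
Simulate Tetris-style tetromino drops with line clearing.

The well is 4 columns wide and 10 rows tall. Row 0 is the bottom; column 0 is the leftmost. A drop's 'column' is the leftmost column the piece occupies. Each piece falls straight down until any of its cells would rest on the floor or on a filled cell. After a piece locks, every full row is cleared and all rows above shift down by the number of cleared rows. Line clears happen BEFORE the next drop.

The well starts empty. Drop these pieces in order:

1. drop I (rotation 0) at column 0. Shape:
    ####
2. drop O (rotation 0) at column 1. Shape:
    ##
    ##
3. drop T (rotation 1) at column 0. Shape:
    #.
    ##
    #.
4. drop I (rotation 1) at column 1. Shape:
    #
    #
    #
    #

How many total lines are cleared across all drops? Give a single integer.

Drop 1: I rot0 at col 0 lands with bottom-row=0; cleared 1 line(s) (total 1); column heights now [0 0 0 0], max=0
Drop 2: O rot0 at col 1 lands with bottom-row=0; cleared 0 line(s) (total 1); column heights now [0 2 2 0], max=2
Drop 3: T rot1 at col 0 lands with bottom-row=1; cleared 0 line(s) (total 1); column heights now [4 3 2 0], max=4
Drop 4: I rot1 at col 1 lands with bottom-row=3; cleared 0 line(s) (total 1); column heights now [4 7 2 0], max=7

Answer: 1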